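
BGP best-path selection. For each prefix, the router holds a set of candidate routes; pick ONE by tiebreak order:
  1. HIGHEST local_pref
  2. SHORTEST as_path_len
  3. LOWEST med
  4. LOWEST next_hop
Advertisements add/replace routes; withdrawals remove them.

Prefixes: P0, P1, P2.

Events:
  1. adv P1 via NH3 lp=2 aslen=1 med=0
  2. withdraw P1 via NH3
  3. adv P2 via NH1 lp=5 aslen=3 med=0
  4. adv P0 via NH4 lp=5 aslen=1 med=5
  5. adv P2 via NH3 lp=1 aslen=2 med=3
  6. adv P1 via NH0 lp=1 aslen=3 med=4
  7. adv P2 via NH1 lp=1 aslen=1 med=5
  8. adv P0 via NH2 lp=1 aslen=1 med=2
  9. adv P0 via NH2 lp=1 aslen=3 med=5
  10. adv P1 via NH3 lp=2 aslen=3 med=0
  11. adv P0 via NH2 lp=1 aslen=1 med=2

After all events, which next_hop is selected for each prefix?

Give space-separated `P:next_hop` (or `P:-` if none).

Answer: P0:NH4 P1:NH3 P2:NH1

Derivation:
Op 1: best P0=- P1=NH3 P2=-
Op 2: best P0=- P1=- P2=-
Op 3: best P0=- P1=- P2=NH1
Op 4: best P0=NH4 P1=- P2=NH1
Op 5: best P0=NH4 P1=- P2=NH1
Op 6: best P0=NH4 P1=NH0 P2=NH1
Op 7: best P0=NH4 P1=NH0 P2=NH1
Op 8: best P0=NH4 P1=NH0 P2=NH1
Op 9: best P0=NH4 P1=NH0 P2=NH1
Op 10: best P0=NH4 P1=NH3 P2=NH1
Op 11: best P0=NH4 P1=NH3 P2=NH1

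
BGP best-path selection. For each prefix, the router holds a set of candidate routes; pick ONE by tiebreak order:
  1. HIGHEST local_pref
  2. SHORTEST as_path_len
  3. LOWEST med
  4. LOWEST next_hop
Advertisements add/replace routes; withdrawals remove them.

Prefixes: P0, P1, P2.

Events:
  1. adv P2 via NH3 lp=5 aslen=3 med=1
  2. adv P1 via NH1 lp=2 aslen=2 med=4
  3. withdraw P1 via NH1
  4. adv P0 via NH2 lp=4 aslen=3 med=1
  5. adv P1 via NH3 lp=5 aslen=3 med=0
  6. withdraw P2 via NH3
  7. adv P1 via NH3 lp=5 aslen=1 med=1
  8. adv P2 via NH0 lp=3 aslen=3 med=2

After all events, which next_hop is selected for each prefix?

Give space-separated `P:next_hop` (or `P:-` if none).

Op 1: best P0=- P1=- P2=NH3
Op 2: best P0=- P1=NH1 P2=NH3
Op 3: best P0=- P1=- P2=NH3
Op 4: best P0=NH2 P1=- P2=NH3
Op 5: best P0=NH2 P1=NH3 P2=NH3
Op 6: best P0=NH2 P1=NH3 P2=-
Op 7: best P0=NH2 P1=NH3 P2=-
Op 8: best P0=NH2 P1=NH3 P2=NH0

Answer: P0:NH2 P1:NH3 P2:NH0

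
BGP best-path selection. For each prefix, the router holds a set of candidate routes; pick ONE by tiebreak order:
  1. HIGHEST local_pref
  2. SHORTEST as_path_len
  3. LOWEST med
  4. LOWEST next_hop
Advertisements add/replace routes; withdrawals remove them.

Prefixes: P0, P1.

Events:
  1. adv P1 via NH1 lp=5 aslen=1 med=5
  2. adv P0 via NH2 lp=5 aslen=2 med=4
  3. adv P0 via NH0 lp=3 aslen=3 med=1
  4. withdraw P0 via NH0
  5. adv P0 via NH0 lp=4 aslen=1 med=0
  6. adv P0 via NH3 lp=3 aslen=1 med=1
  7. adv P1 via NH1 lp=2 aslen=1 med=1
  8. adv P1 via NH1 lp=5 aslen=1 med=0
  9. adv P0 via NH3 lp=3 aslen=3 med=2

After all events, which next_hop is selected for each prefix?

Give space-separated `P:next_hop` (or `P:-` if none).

Op 1: best P0=- P1=NH1
Op 2: best P0=NH2 P1=NH1
Op 3: best P0=NH2 P1=NH1
Op 4: best P0=NH2 P1=NH1
Op 5: best P0=NH2 P1=NH1
Op 6: best P0=NH2 P1=NH1
Op 7: best P0=NH2 P1=NH1
Op 8: best P0=NH2 P1=NH1
Op 9: best P0=NH2 P1=NH1

Answer: P0:NH2 P1:NH1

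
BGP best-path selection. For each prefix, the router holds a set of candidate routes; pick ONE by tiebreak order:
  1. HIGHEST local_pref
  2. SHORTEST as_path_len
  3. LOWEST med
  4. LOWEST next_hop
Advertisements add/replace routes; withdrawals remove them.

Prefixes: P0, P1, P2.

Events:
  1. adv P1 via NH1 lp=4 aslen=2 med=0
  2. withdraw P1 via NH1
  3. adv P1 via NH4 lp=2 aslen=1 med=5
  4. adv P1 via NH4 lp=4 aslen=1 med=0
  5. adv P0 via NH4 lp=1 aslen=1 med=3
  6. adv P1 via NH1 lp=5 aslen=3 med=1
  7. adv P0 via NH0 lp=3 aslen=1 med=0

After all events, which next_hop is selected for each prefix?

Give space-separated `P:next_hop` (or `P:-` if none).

Answer: P0:NH0 P1:NH1 P2:-

Derivation:
Op 1: best P0=- P1=NH1 P2=-
Op 2: best P0=- P1=- P2=-
Op 3: best P0=- P1=NH4 P2=-
Op 4: best P0=- P1=NH4 P2=-
Op 5: best P0=NH4 P1=NH4 P2=-
Op 6: best P0=NH4 P1=NH1 P2=-
Op 7: best P0=NH0 P1=NH1 P2=-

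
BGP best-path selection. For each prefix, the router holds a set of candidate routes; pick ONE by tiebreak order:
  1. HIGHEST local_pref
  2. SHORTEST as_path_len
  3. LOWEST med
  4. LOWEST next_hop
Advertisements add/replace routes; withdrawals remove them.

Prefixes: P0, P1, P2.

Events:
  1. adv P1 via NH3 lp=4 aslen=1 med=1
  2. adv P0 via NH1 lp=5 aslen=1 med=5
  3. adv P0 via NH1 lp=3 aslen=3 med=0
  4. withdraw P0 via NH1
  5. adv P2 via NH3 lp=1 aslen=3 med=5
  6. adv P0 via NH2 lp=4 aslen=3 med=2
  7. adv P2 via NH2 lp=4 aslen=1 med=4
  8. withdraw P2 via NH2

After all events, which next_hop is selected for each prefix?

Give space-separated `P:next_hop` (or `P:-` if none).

Op 1: best P0=- P1=NH3 P2=-
Op 2: best P0=NH1 P1=NH3 P2=-
Op 3: best P0=NH1 P1=NH3 P2=-
Op 4: best P0=- P1=NH3 P2=-
Op 5: best P0=- P1=NH3 P2=NH3
Op 6: best P0=NH2 P1=NH3 P2=NH3
Op 7: best P0=NH2 P1=NH3 P2=NH2
Op 8: best P0=NH2 P1=NH3 P2=NH3

Answer: P0:NH2 P1:NH3 P2:NH3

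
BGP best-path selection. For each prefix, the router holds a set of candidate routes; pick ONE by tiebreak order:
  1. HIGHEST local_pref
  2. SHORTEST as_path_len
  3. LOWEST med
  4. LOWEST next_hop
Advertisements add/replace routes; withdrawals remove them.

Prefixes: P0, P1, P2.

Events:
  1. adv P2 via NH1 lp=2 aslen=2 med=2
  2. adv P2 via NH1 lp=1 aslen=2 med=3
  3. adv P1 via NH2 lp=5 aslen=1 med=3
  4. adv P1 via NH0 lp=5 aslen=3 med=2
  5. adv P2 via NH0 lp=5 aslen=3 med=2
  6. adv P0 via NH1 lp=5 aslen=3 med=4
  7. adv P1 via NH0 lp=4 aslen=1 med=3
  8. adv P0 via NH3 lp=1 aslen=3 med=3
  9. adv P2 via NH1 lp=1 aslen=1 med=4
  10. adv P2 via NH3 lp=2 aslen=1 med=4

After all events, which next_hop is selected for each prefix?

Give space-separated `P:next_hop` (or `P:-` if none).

Answer: P0:NH1 P1:NH2 P2:NH0

Derivation:
Op 1: best P0=- P1=- P2=NH1
Op 2: best P0=- P1=- P2=NH1
Op 3: best P0=- P1=NH2 P2=NH1
Op 4: best P0=- P1=NH2 P2=NH1
Op 5: best P0=- P1=NH2 P2=NH0
Op 6: best P0=NH1 P1=NH2 P2=NH0
Op 7: best P0=NH1 P1=NH2 P2=NH0
Op 8: best P0=NH1 P1=NH2 P2=NH0
Op 9: best P0=NH1 P1=NH2 P2=NH0
Op 10: best P0=NH1 P1=NH2 P2=NH0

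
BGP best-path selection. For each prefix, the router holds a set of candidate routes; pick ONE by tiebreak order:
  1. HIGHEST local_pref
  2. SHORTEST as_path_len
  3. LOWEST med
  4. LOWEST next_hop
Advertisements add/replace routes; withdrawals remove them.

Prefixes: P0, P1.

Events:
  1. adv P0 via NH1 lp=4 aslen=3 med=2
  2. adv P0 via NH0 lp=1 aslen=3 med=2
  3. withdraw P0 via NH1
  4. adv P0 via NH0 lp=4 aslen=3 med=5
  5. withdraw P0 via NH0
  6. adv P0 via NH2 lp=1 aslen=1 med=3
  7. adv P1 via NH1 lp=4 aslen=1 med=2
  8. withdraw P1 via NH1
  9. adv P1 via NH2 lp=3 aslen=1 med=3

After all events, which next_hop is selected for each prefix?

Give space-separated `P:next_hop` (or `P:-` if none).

Answer: P0:NH2 P1:NH2

Derivation:
Op 1: best P0=NH1 P1=-
Op 2: best P0=NH1 P1=-
Op 3: best P0=NH0 P1=-
Op 4: best P0=NH0 P1=-
Op 5: best P0=- P1=-
Op 6: best P0=NH2 P1=-
Op 7: best P0=NH2 P1=NH1
Op 8: best P0=NH2 P1=-
Op 9: best P0=NH2 P1=NH2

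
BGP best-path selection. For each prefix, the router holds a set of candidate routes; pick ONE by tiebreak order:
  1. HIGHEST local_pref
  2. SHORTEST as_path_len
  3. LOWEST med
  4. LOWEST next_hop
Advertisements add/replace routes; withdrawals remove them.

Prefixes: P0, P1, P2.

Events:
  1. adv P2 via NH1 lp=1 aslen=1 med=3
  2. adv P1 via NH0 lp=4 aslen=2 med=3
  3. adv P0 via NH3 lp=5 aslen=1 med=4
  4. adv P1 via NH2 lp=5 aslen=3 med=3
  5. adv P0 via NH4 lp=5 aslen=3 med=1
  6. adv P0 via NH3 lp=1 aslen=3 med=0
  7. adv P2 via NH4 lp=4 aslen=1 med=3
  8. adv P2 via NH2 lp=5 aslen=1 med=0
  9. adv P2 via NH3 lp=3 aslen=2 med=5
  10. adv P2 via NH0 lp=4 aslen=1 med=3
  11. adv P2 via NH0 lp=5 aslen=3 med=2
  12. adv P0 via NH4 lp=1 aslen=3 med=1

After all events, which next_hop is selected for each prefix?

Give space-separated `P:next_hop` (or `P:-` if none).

Answer: P0:NH3 P1:NH2 P2:NH2

Derivation:
Op 1: best P0=- P1=- P2=NH1
Op 2: best P0=- P1=NH0 P2=NH1
Op 3: best P0=NH3 P1=NH0 P2=NH1
Op 4: best P0=NH3 P1=NH2 P2=NH1
Op 5: best P0=NH3 P1=NH2 P2=NH1
Op 6: best P0=NH4 P1=NH2 P2=NH1
Op 7: best P0=NH4 P1=NH2 P2=NH4
Op 8: best P0=NH4 P1=NH2 P2=NH2
Op 9: best P0=NH4 P1=NH2 P2=NH2
Op 10: best P0=NH4 P1=NH2 P2=NH2
Op 11: best P0=NH4 P1=NH2 P2=NH2
Op 12: best P0=NH3 P1=NH2 P2=NH2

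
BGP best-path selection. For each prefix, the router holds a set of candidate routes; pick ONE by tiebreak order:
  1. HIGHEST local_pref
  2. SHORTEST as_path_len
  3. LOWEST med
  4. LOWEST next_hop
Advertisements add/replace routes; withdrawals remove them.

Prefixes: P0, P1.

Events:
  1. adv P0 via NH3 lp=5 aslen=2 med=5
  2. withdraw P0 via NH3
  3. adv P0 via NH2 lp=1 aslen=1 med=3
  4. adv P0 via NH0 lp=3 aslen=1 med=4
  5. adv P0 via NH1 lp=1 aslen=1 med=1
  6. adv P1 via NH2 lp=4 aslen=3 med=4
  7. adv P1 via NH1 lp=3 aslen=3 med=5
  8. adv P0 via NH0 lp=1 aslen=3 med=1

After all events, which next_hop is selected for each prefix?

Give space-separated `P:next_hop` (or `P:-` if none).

Answer: P0:NH1 P1:NH2

Derivation:
Op 1: best P0=NH3 P1=-
Op 2: best P0=- P1=-
Op 3: best P0=NH2 P1=-
Op 4: best P0=NH0 P1=-
Op 5: best P0=NH0 P1=-
Op 6: best P0=NH0 P1=NH2
Op 7: best P0=NH0 P1=NH2
Op 8: best P0=NH1 P1=NH2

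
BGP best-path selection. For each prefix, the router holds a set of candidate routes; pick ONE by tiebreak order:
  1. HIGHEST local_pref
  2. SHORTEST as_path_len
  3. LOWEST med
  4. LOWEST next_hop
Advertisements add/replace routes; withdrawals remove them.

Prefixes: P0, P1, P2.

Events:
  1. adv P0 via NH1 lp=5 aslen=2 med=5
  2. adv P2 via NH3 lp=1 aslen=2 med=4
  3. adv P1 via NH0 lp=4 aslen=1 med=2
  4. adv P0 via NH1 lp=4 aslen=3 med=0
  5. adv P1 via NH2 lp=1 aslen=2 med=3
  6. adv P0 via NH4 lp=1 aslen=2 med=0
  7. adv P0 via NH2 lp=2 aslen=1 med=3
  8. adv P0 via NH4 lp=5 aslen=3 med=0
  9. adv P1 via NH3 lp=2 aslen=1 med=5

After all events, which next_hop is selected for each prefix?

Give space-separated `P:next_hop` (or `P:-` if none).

Op 1: best P0=NH1 P1=- P2=-
Op 2: best P0=NH1 P1=- P2=NH3
Op 3: best P0=NH1 P1=NH0 P2=NH3
Op 4: best P0=NH1 P1=NH0 P2=NH3
Op 5: best P0=NH1 P1=NH0 P2=NH3
Op 6: best P0=NH1 P1=NH0 P2=NH3
Op 7: best P0=NH1 P1=NH0 P2=NH3
Op 8: best P0=NH4 P1=NH0 P2=NH3
Op 9: best P0=NH4 P1=NH0 P2=NH3

Answer: P0:NH4 P1:NH0 P2:NH3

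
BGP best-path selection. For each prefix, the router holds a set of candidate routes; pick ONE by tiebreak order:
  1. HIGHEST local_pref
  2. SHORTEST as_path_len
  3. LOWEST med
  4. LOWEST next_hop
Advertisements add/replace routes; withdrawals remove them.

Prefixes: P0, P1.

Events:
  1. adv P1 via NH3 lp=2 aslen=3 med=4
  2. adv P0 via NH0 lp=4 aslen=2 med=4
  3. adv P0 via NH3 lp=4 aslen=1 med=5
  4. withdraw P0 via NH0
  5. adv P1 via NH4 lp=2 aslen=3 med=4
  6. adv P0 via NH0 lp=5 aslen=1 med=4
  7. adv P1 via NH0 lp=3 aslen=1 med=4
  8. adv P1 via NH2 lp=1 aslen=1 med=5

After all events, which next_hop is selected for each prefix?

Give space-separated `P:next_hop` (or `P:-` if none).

Answer: P0:NH0 P1:NH0

Derivation:
Op 1: best P0=- P1=NH3
Op 2: best P0=NH0 P1=NH3
Op 3: best P0=NH3 P1=NH3
Op 4: best P0=NH3 P1=NH3
Op 5: best P0=NH3 P1=NH3
Op 6: best P0=NH0 P1=NH3
Op 7: best P0=NH0 P1=NH0
Op 8: best P0=NH0 P1=NH0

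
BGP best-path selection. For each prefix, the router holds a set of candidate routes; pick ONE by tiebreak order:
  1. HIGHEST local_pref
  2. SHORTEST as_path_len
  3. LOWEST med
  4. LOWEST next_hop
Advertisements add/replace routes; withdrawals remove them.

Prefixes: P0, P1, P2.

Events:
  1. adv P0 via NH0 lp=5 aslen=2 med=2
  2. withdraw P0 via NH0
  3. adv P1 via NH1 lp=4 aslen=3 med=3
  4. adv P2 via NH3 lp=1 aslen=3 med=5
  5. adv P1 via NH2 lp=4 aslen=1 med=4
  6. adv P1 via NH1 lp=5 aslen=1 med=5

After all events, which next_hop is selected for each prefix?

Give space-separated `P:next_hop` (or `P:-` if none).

Op 1: best P0=NH0 P1=- P2=-
Op 2: best P0=- P1=- P2=-
Op 3: best P0=- P1=NH1 P2=-
Op 4: best P0=- P1=NH1 P2=NH3
Op 5: best P0=- P1=NH2 P2=NH3
Op 6: best P0=- P1=NH1 P2=NH3

Answer: P0:- P1:NH1 P2:NH3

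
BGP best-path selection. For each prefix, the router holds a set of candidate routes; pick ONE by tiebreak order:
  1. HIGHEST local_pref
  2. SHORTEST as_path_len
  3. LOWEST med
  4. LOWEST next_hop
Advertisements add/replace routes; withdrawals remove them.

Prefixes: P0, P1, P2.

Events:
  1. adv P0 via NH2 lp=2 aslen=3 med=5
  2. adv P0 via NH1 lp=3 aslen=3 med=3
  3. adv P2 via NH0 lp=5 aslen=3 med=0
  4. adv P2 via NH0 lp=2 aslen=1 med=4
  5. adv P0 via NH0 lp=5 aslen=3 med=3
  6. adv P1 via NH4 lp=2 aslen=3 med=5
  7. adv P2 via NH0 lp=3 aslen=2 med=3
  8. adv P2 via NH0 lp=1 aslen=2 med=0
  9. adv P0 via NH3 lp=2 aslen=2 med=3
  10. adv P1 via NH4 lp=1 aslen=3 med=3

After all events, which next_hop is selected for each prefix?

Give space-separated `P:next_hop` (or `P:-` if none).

Op 1: best P0=NH2 P1=- P2=-
Op 2: best P0=NH1 P1=- P2=-
Op 3: best P0=NH1 P1=- P2=NH0
Op 4: best P0=NH1 P1=- P2=NH0
Op 5: best P0=NH0 P1=- P2=NH0
Op 6: best P0=NH0 P1=NH4 P2=NH0
Op 7: best P0=NH0 P1=NH4 P2=NH0
Op 8: best P0=NH0 P1=NH4 P2=NH0
Op 9: best P0=NH0 P1=NH4 P2=NH0
Op 10: best P0=NH0 P1=NH4 P2=NH0

Answer: P0:NH0 P1:NH4 P2:NH0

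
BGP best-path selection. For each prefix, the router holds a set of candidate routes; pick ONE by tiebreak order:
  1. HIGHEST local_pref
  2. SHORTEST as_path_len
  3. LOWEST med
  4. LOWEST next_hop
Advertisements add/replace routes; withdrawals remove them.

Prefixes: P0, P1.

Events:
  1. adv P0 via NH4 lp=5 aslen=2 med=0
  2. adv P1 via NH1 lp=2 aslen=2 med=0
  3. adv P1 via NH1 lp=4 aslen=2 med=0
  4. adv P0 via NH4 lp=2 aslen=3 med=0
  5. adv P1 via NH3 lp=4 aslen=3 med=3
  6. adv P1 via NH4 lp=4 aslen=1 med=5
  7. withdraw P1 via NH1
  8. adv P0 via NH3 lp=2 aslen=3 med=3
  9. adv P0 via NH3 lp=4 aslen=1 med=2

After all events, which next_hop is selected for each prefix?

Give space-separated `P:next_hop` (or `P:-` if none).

Answer: P0:NH3 P1:NH4

Derivation:
Op 1: best P0=NH4 P1=-
Op 2: best P0=NH4 P1=NH1
Op 3: best P0=NH4 P1=NH1
Op 4: best P0=NH4 P1=NH1
Op 5: best P0=NH4 P1=NH1
Op 6: best P0=NH4 P1=NH4
Op 7: best P0=NH4 P1=NH4
Op 8: best P0=NH4 P1=NH4
Op 9: best P0=NH3 P1=NH4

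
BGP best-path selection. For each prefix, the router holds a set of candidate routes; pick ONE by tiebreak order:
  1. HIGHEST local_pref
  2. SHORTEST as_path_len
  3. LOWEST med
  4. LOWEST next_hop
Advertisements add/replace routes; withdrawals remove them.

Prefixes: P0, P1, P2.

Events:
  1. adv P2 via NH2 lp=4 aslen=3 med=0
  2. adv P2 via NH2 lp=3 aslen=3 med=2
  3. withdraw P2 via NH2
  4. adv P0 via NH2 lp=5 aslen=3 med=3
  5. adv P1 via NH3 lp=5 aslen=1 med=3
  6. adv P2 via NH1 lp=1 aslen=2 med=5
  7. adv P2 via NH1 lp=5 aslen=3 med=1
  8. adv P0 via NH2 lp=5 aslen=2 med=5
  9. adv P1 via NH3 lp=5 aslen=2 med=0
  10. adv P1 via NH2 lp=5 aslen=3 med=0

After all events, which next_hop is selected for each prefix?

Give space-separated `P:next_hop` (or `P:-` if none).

Answer: P0:NH2 P1:NH3 P2:NH1

Derivation:
Op 1: best P0=- P1=- P2=NH2
Op 2: best P0=- P1=- P2=NH2
Op 3: best P0=- P1=- P2=-
Op 4: best P0=NH2 P1=- P2=-
Op 5: best P0=NH2 P1=NH3 P2=-
Op 6: best P0=NH2 P1=NH3 P2=NH1
Op 7: best P0=NH2 P1=NH3 P2=NH1
Op 8: best P0=NH2 P1=NH3 P2=NH1
Op 9: best P0=NH2 P1=NH3 P2=NH1
Op 10: best P0=NH2 P1=NH3 P2=NH1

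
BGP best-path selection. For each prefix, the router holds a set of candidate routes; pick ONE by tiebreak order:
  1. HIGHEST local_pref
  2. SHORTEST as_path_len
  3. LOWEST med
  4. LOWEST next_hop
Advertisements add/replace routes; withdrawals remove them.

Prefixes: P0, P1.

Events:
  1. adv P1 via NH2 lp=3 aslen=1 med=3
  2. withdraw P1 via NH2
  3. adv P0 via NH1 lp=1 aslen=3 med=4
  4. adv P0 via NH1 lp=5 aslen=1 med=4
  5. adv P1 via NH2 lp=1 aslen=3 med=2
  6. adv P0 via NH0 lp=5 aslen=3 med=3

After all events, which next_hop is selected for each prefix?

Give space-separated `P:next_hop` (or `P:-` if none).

Answer: P0:NH1 P1:NH2

Derivation:
Op 1: best P0=- P1=NH2
Op 2: best P0=- P1=-
Op 3: best P0=NH1 P1=-
Op 4: best P0=NH1 P1=-
Op 5: best P0=NH1 P1=NH2
Op 6: best P0=NH1 P1=NH2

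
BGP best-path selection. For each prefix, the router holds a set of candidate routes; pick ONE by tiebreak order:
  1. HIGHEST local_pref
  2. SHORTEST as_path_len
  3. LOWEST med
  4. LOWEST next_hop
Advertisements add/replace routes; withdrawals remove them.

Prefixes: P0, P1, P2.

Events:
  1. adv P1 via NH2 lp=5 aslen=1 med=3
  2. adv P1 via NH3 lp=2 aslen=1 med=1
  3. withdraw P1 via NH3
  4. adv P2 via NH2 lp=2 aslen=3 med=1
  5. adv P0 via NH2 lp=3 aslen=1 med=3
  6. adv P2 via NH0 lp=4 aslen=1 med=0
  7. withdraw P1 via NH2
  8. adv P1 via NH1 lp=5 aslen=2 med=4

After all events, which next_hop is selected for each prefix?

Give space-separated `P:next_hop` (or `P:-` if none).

Op 1: best P0=- P1=NH2 P2=-
Op 2: best P0=- P1=NH2 P2=-
Op 3: best P0=- P1=NH2 P2=-
Op 4: best P0=- P1=NH2 P2=NH2
Op 5: best P0=NH2 P1=NH2 P2=NH2
Op 6: best P0=NH2 P1=NH2 P2=NH0
Op 7: best P0=NH2 P1=- P2=NH0
Op 8: best P0=NH2 P1=NH1 P2=NH0

Answer: P0:NH2 P1:NH1 P2:NH0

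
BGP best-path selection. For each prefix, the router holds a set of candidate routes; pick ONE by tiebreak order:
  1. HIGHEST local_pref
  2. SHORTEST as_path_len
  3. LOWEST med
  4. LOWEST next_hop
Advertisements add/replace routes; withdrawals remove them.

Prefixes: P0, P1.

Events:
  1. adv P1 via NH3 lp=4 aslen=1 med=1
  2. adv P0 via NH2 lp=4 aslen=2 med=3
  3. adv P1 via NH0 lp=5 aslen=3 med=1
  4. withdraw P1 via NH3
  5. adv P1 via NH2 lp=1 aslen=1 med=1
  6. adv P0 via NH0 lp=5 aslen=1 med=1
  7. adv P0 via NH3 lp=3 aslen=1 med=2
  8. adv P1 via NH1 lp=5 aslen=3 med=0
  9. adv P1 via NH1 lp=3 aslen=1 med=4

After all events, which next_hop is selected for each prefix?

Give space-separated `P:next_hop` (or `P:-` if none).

Answer: P0:NH0 P1:NH0

Derivation:
Op 1: best P0=- P1=NH3
Op 2: best P0=NH2 P1=NH3
Op 3: best P0=NH2 P1=NH0
Op 4: best P0=NH2 P1=NH0
Op 5: best P0=NH2 P1=NH0
Op 6: best P0=NH0 P1=NH0
Op 7: best P0=NH0 P1=NH0
Op 8: best P0=NH0 P1=NH1
Op 9: best P0=NH0 P1=NH0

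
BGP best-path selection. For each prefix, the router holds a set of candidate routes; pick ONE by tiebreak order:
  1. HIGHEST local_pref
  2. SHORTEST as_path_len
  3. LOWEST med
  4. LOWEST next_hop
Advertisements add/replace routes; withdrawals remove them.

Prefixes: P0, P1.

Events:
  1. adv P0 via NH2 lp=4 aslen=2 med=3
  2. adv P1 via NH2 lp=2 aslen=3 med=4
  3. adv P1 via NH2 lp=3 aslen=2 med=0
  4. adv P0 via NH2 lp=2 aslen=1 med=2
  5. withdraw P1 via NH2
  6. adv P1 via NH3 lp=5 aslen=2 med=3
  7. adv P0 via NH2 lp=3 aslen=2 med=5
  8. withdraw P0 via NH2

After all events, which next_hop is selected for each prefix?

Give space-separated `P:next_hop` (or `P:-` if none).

Op 1: best P0=NH2 P1=-
Op 2: best P0=NH2 P1=NH2
Op 3: best P0=NH2 P1=NH2
Op 4: best P0=NH2 P1=NH2
Op 5: best P0=NH2 P1=-
Op 6: best P0=NH2 P1=NH3
Op 7: best P0=NH2 P1=NH3
Op 8: best P0=- P1=NH3

Answer: P0:- P1:NH3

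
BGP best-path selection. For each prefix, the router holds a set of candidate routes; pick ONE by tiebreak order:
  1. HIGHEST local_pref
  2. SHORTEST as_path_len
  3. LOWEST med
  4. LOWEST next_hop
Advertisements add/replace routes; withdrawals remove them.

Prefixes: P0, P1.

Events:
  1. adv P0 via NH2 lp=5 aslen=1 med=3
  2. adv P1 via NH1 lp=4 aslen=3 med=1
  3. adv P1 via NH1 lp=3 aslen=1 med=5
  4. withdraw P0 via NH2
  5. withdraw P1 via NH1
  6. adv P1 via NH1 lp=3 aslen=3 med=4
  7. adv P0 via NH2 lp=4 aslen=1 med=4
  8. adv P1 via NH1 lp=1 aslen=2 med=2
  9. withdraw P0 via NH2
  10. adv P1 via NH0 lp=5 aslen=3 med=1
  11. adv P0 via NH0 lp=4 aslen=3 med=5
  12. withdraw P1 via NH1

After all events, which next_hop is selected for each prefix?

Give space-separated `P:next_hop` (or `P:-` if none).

Answer: P0:NH0 P1:NH0

Derivation:
Op 1: best P0=NH2 P1=-
Op 2: best P0=NH2 P1=NH1
Op 3: best P0=NH2 P1=NH1
Op 4: best P0=- P1=NH1
Op 5: best P0=- P1=-
Op 6: best P0=- P1=NH1
Op 7: best P0=NH2 P1=NH1
Op 8: best P0=NH2 P1=NH1
Op 9: best P0=- P1=NH1
Op 10: best P0=- P1=NH0
Op 11: best P0=NH0 P1=NH0
Op 12: best P0=NH0 P1=NH0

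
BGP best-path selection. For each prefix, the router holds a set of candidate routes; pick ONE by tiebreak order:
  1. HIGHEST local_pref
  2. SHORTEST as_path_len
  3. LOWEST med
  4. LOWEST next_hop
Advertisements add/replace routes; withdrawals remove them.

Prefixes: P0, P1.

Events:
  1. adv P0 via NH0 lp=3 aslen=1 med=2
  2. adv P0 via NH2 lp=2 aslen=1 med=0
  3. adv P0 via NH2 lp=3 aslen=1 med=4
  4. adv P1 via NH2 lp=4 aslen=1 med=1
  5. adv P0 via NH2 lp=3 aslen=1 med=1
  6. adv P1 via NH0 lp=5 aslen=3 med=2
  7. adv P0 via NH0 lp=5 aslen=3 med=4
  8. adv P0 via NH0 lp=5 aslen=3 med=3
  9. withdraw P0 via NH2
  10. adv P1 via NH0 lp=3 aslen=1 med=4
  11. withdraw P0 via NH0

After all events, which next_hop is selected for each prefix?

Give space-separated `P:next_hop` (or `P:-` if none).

Answer: P0:- P1:NH2

Derivation:
Op 1: best P0=NH0 P1=-
Op 2: best P0=NH0 P1=-
Op 3: best P0=NH0 P1=-
Op 4: best P0=NH0 P1=NH2
Op 5: best P0=NH2 P1=NH2
Op 6: best P0=NH2 P1=NH0
Op 7: best P0=NH0 P1=NH0
Op 8: best P0=NH0 P1=NH0
Op 9: best P0=NH0 P1=NH0
Op 10: best P0=NH0 P1=NH2
Op 11: best P0=- P1=NH2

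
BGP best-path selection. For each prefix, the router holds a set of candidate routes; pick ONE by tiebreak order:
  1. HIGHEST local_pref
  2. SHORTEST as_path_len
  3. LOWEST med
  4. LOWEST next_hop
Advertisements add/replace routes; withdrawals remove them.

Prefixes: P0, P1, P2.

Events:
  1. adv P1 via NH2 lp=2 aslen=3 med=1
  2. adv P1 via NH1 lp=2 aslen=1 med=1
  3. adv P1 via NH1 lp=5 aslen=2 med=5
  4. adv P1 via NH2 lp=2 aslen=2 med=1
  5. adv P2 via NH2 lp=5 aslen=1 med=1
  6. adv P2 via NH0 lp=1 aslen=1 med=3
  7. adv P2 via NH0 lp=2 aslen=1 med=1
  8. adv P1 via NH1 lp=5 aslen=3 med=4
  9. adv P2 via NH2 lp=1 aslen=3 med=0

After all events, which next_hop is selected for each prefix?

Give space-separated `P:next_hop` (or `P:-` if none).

Answer: P0:- P1:NH1 P2:NH0

Derivation:
Op 1: best P0=- P1=NH2 P2=-
Op 2: best P0=- P1=NH1 P2=-
Op 3: best P0=- P1=NH1 P2=-
Op 4: best P0=- P1=NH1 P2=-
Op 5: best P0=- P1=NH1 P2=NH2
Op 6: best P0=- P1=NH1 P2=NH2
Op 7: best P0=- P1=NH1 P2=NH2
Op 8: best P0=- P1=NH1 P2=NH2
Op 9: best P0=- P1=NH1 P2=NH0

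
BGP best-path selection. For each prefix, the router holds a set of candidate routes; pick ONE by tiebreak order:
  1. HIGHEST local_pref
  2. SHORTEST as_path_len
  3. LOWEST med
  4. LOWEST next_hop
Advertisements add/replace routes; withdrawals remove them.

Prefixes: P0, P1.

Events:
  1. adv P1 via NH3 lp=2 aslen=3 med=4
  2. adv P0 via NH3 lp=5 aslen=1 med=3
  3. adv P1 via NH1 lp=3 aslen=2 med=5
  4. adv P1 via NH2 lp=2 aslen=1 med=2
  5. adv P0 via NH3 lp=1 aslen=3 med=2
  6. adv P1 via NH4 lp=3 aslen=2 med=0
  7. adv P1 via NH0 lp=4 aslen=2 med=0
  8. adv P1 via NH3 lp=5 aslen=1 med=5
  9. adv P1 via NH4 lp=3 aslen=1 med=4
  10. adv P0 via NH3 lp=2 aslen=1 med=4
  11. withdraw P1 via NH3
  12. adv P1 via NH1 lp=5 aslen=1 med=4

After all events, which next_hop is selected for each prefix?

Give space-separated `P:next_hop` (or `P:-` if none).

Op 1: best P0=- P1=NH3
Op 2: best P0=NH3 P1=NH3
Op 3: best P0=NH3 P1=NH1
Op 4: best P0=NH3 P1=NH1
Op 5: best P0=NH3 P1=NH1
Op 6: best P0=NH3 P1=NH4
Op 7: best P0=NH3 P1=NH0
Op 8: best P0=NH3 P1=NH3
Op 9: best P0=NH3 P1=NH3
Op 10: best P0=NH3 P1=NH3
Op 11: best P0=NH3 P1=NH0
Op 12: best P0=NH3 P1=NH1

Answer: P0:NH3 P1:NH1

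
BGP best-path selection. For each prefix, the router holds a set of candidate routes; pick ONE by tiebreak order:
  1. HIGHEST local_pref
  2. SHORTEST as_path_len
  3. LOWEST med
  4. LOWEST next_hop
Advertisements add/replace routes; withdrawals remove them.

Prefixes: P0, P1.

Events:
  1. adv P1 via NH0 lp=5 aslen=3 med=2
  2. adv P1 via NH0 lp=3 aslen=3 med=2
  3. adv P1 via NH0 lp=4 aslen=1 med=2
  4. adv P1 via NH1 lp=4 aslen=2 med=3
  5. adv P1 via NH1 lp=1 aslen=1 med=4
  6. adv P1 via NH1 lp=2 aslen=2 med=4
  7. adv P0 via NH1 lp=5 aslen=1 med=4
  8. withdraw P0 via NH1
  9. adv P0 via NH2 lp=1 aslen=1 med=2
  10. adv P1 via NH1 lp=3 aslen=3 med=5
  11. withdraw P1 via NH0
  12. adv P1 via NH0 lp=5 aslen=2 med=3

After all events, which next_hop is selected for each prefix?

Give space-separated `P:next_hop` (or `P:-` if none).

Op 1: best P0=- P1=NH0
Op 2: best P0=- P1=NH0
Op 3: best P0=- P1=NH0
Op 4: best P0=- P1=NH0
Op 5: best P0=- P1=NH0
Op 6: best P0=- P1=NH0
Op 7: best P0=NH1 P1=NH0
Op 8: best P0=- P1=NH0
Op 9: best P0=NH2 P1=NH0
Op 10: best P0=NH2 P1=NH0
Op 11: best P0=NH2 P1=NH1
Op 12: best P0=NH2 P1=NH0

Answer: P0:NH2 P1:NH0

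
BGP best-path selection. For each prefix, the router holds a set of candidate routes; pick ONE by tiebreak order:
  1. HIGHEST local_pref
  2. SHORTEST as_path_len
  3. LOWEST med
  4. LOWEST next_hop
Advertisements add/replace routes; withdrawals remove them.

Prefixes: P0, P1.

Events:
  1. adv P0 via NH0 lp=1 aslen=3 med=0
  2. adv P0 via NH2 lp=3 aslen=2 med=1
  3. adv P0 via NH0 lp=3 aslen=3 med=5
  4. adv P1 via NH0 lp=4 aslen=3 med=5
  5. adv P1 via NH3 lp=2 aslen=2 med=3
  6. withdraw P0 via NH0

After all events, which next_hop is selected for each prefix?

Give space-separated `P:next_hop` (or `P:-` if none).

Answer: P0:NH2 P1:NH0

Derivation:
Op 1: best P0=NH0 P1=-
Op 2: best P0=NH2 P1=-
Op 3: best P0=NH2 P1=-
Op 4: best P0=NH2 P1=NH0
Op 5: best P0=NH2 P1=NH0
Op 6: best P0=NH2 P1=NH0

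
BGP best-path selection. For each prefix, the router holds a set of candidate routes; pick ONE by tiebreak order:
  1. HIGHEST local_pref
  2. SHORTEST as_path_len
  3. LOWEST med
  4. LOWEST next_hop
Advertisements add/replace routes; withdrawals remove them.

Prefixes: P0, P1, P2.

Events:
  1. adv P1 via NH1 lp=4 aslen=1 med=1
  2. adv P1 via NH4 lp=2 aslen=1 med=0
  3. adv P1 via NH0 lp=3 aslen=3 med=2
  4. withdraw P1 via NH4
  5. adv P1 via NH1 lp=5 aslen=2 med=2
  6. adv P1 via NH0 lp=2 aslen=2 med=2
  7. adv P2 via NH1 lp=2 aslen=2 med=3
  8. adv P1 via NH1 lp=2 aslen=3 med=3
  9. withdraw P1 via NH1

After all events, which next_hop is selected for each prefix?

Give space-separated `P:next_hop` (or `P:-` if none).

Op 1: best P0=- P1=NH1 P2=-
Op 2: best P0=- P1=NH1 P2=-
Op 3: best P0=- P1=NH1 P2=-
Op 4: best P0=- P1=NH1 P2=-
Op 5: best P0=- P1=NH1 P2=-
Op 6: best P0=- P1=NH1 P2=-
Op 7: best P0=- P1=NH1 P2=NH1
Op 8: best P0=- P1=NH0 P2=NH1
Op 9: best P0=- P1=NH0 P2=NH1

Answer: P0:- P1:NH0 P2:NH1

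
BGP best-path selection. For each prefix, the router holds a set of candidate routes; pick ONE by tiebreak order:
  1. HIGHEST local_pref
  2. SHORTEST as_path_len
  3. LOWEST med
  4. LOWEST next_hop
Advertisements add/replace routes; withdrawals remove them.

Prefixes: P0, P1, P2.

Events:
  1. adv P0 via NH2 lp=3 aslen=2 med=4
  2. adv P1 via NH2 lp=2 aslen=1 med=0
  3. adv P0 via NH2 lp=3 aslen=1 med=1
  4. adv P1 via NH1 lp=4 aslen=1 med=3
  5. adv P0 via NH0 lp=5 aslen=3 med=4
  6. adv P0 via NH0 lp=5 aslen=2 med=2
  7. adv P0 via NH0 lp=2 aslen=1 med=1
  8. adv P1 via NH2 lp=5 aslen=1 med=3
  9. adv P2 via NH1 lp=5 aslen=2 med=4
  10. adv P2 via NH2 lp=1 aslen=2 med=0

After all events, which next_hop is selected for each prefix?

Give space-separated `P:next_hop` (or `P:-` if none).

Op 1: best P0=NH2 P1=- P2=-
Op 2: best P0=NH2 P1=NH2 P2=-
Op 3: best P0=NH2 P1=NH2 P2=-
Op 4: best P0=NH2 P1=NH1 P2=-
Op 5: best P0=NH0 P1=NH1 P2=-
Op 6: best P0=NH0 P1=NH1 P2=-
Op 7: best P0=NH2 P1=NH1 P2=-
Op 8: best P0=NH2 P1=NH2 P2=-
Op 9: best P0=NH2 P1=NH2 P2=NH1
Op 10: best P0=NH2 P1=NH2 P2=NH1

Answer: P0:NH2 P1:NH2 P2:NH1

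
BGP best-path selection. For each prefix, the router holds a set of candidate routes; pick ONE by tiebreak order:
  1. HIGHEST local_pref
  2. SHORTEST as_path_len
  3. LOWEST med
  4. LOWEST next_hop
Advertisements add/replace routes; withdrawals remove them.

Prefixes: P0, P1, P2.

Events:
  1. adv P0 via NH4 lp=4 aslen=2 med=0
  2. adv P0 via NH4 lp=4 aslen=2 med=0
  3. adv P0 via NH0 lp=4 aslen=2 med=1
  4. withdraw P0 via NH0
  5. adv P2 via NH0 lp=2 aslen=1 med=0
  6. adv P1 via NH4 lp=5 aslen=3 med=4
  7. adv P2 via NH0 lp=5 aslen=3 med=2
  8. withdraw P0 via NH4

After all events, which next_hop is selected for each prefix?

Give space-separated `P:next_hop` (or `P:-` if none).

Answer: P0:- P1:NH4 P2:NH0

Derivation:
Op 1: best P0=NH4 P1=- P2=-
Op 2: best P0=NH4 P1=- P2=-
Op 3: best P0=NH4 P1=- P2=-
Op 4: best P0=NH4 P1=- P2=-
Op 5: best P0=NH4 P1=- P2=NH0
Op 6: best P0=NH4 P1=NH4 P2=NH0
Op 7: best P0=NH4 P1=NH4 P2=NH0
Op 8: best P0=- P1=NH4 P2=NH0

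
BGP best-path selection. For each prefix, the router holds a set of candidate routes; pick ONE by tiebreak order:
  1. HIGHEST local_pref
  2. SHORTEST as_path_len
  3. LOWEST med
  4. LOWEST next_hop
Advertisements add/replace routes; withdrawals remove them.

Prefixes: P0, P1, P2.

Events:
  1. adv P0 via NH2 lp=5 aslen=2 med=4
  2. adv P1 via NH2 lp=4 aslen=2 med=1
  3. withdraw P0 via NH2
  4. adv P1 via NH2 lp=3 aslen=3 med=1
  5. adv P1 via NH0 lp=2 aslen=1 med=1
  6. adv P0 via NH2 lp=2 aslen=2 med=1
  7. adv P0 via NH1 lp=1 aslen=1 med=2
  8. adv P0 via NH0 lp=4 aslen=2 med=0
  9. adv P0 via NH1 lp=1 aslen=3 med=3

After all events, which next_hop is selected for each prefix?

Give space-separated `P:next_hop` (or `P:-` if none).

Answer: P0:NH0 P1:NH2 P2:-

Derivation:
Op 1: best P0=NH2 P1=- P2=-
Op 2: best P0=NH2 P1=NH2 P2=-
Op 3: best P0=- P1=NH2 P2=-
Op 4: best P0=- P1=NH2 P2=-
Op 5: best P0=- P1=NH2 P2=-
Op 6: best P0=NH2 P1=NH2 P2=-
Op 7: best P0=NH2 P1=NH2 P2=-
Op 8: best P0=NH0 P1=NH2 P2=-
Op 9: best P0=NH0 P1=NH2 P2=-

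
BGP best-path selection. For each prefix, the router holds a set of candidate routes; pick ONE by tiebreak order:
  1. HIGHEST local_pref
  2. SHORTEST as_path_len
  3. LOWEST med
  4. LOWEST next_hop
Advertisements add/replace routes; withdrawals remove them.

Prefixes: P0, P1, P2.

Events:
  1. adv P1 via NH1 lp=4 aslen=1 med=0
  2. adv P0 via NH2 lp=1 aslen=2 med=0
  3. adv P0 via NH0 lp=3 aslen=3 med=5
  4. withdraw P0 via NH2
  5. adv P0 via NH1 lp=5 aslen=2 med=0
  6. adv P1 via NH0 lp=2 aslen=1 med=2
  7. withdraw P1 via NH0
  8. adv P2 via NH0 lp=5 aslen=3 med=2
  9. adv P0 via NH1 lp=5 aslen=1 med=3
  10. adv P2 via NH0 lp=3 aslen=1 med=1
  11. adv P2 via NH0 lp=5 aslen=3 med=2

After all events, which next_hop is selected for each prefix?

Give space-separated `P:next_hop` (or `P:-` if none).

Answer: P0:NH1 P1:NH1 P2:NH0

Derivation:
Op 1: best P0=- P1=NH1 P2=-
Op 2: best P0=NH2 P1=NH1 P2=-
Op 3: best P0=NH0 P1=NH1 P2=-
Op 4: best P0=NH0 P1=NH1 P2=-
Op 5: best P0=NH1 P1=NH1 P2=-
Op 6: best P0=NH1 P1=NH1 P2=-
Op 7: best P0=NH1 P1=NH1 P2=-
Op 8: best P0=NH1 P1=NH1 P2=NH0
Op 9: best P0=NH1 P1=NH1 P2=NH0
Op 10: best P0=NH1 P1=NH1 P2=NH0
Op 11: best P0=NH1 P1=NH1 P2=NH0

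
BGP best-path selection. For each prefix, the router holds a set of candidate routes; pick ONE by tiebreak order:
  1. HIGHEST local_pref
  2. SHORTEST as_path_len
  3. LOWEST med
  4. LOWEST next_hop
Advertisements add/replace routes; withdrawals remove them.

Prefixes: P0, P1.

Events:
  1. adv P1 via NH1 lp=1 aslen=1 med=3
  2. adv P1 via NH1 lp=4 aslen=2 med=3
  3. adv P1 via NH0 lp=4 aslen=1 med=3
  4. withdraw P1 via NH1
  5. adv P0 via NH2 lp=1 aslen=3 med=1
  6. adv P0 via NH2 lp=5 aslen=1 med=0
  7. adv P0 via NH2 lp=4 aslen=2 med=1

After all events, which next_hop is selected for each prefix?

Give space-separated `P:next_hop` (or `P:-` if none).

Answer: P0:NH2 P1:NH0

Derivation:
Op 1: best P0=- P1=NH1
Op 2: best P0=- P1=NH1
Op 3: best P0=- P1=NH0
Op 4: best P0=- P1=NH0
Op 5: best P0=NH2 P1=NH0
Op 6: best P0=NH2 P1=NH0
Op 7: best P0=NH2 P1=NH0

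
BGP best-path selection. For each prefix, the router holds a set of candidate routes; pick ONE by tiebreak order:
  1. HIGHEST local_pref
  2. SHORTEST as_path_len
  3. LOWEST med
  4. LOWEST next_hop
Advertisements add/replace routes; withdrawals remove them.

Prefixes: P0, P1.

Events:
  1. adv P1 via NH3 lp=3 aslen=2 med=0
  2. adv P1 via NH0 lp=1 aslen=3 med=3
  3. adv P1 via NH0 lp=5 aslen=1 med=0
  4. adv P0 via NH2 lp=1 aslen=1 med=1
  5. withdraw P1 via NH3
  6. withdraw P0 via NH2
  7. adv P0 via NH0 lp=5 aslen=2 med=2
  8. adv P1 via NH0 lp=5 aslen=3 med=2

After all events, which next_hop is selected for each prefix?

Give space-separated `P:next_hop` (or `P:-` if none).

Answer: P0:NH0 P1:NH0

Derivation:
Op 1: best P0=- P1=NH3
Op 2: best P0=- P1=NH3
Op 3: best P0=- P1=NH0
Op 4: best P0=NH2 P1=NH0
Op 5: best P0=NH2 P1=NH0
Op 6: best P0=- P1=NH0
Op 7: best P0=NH0 P1=NH0
Op 8: best P0=NH0 P1=NH0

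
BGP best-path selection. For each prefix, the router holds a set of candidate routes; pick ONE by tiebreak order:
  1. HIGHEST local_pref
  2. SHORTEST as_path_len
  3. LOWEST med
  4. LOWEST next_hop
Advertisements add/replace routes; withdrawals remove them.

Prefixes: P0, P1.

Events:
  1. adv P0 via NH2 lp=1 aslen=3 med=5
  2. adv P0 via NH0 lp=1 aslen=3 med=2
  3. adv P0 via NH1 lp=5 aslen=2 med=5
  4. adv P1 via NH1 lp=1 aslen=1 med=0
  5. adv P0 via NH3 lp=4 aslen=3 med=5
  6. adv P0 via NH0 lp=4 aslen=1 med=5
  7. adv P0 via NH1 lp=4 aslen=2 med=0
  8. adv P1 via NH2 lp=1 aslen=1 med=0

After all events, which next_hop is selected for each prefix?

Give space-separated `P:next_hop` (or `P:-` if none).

Op 1: best P0=NH2 P1=-
Op 2: best P0=NH0 P1=-
Op 3: best P0=NH1 P1=-
Op 4: best P0=NH1 P1=NH1
Op 5: best P0=NH1 P1=NH1
Op 6: best P0=NH1 P1=NH1
Op 7: best P0=NH0 P1=NH1
Op 8: best P0=NH0 P1=NH1

Answer: P0:NH0 P1:NH1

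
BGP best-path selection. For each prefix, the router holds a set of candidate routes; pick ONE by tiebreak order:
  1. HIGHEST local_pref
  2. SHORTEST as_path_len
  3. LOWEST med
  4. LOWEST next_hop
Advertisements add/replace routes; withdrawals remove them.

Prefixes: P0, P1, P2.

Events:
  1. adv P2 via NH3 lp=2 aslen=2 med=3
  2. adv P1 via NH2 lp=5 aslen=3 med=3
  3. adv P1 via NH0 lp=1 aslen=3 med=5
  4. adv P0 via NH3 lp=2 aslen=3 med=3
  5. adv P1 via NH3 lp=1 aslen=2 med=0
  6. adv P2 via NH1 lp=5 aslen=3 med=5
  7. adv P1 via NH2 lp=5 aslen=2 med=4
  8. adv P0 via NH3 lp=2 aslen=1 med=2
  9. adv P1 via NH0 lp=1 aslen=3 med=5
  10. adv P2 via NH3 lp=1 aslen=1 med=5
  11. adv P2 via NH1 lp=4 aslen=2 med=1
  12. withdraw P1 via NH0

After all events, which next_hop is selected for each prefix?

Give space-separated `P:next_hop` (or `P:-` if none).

Answer: P0:NH3 P1:NH2 P2:NH1

Derivation:
Op 1: best P0=- P1=- P2=NH3
Op 2: best P0=- P1=NH2 P2=NH3
Op 3: best P0=- P1=NH2 P2=NH3
Op 4: best P0=NH3 P1=NH2 P2=NH3
Op 5: best P0=NH3 P1=NH2 P2=NH3
Op 6: best P0=NH3 P1=NH2 P2=NH1
Op 7: best P0=NH3 P1=NH2 P2=NH1
Op 8: best P0=NH3 P1=NH2 P2=NH1
Op 9: best P0=NH3 P1=NH2 P2=NH1
Op 10: best P0=NH3 P1=NH2 P2=NH1
Op 11: best P0=NH3 P1=NH2 P2=NH1
Op 12: best P0=NH3 P1=NH2 P2=NH1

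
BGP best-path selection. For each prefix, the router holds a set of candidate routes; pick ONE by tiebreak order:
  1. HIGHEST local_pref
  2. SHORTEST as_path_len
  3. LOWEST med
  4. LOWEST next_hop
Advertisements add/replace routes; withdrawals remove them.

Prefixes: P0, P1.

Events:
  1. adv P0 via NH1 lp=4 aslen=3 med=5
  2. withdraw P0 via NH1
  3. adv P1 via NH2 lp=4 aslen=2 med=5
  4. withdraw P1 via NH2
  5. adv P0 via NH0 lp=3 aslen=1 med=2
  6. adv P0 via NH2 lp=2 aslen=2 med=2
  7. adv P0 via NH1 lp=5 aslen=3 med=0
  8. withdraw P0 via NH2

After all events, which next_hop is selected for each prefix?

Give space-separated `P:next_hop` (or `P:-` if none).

Op 1: best P0=NH1 P1=-
Op 2: best P0=- P1=-
Op 3: best P0=- P1=NH2
Op 4: best P0=- P1=-
Op 5: best P0=NH0 P1=-
Op 6: best P0=NH0 P1=-
Op 7: best P0=NH1 P1=-
Op 8: best P0=NH1 P1=-

Answer: P0:NH1 P1:-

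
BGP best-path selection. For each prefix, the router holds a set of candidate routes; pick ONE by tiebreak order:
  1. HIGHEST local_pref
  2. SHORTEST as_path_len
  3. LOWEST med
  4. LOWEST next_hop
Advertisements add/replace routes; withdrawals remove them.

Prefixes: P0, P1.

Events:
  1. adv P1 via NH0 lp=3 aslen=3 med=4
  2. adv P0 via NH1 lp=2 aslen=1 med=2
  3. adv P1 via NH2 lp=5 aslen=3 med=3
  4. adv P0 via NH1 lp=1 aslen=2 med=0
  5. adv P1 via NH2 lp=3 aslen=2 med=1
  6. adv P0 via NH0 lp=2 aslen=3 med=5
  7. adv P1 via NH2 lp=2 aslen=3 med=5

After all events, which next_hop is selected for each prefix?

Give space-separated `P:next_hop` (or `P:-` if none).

Answer: P0:NH0 P1:NH0

Derivation:
Op 1: best P0=- P1=NH0
Op 2: best P0=NH1 P1=NH0
Op 3: best P0=NH1 P1=NH2
Op 4: best P0=NH1 P1=NH2
Op 5: best P0=NH1 P1=NH2
Op 6: best P0=NH0 P1=NH2
Op 7: best P0=NH0 P1=NH0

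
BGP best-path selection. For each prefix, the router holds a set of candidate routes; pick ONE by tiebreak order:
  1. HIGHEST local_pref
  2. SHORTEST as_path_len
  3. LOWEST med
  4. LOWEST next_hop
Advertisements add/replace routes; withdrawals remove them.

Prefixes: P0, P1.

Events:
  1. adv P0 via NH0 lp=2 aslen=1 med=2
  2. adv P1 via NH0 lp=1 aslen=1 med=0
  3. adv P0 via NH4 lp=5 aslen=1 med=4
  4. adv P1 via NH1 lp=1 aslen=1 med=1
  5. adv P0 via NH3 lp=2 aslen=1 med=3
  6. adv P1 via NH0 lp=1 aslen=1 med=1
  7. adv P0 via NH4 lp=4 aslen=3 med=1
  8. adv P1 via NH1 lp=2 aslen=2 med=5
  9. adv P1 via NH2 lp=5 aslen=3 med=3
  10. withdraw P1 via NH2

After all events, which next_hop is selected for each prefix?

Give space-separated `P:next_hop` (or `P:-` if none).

Answer: P0:NH4 P1:NH1

Derivation:
Op 1: best P0=NH0 P1=-
Op 2: best P0=NH0 P1=NH0
Op 3: best P0=NH4 P1=NH0
Op 4: best P0=NH4 P1=NH0
Op 5: best P0=NH4 P1=NH0
Op 6: best P0=NH4 P1=NH0
Op 7: best P0=NH4 P1=NH0
Op 8: best P0=NH4 P1=NH1
Op 9: best P0=NH4 P1=NH2
Op 10: best P0=NH4 P1=NH1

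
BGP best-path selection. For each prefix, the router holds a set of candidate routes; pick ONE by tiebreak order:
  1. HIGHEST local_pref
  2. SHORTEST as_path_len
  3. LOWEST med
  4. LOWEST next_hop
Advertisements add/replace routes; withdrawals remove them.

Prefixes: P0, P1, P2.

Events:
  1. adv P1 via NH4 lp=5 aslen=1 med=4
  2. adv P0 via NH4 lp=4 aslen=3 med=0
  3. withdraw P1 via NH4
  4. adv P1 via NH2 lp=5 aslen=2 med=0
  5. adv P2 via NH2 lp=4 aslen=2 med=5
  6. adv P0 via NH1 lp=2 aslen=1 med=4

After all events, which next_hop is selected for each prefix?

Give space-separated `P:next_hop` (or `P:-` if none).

Op 1: best P0=- P1=NH4 P2=-
Op 2: best P0=NH4 P1=NH4 P2=-
Op 3: best P0=NH4 P1=- P2=-
Op 4: best P0=NH4 P1=NH2 P2=-
Op 5: best P0=NH4 P1=NH2 P2=NH2
Op 6: best P0=NH4 P1=NH2 P2=NH2

Answer: P0:NH4 P1:NH2 P2:NH2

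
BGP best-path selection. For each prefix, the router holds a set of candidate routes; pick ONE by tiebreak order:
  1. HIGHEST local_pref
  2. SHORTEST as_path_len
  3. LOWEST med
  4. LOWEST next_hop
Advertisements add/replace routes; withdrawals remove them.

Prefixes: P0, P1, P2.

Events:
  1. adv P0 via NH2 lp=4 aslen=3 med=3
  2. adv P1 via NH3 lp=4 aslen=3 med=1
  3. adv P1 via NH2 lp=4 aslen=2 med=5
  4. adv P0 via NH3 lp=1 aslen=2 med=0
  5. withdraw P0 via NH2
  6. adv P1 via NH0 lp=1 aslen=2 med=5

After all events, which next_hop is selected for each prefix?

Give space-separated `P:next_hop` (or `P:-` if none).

Op 1: best P0=NH2 P1=- P2=-
Op 2: best P0=NH2 P1=NH3 P2=-
Op 3: best P0=NH2 P1=NH2 P2=-
Op 4: best P0=NH2 P1=NH2 P2=-
Op 5: best P0=NH3 P1=NH2 P2=-
Op 6: best P0=NH3 P1=NH2 P2=-

Answer: P0:NH3 P1:NH2 P2:-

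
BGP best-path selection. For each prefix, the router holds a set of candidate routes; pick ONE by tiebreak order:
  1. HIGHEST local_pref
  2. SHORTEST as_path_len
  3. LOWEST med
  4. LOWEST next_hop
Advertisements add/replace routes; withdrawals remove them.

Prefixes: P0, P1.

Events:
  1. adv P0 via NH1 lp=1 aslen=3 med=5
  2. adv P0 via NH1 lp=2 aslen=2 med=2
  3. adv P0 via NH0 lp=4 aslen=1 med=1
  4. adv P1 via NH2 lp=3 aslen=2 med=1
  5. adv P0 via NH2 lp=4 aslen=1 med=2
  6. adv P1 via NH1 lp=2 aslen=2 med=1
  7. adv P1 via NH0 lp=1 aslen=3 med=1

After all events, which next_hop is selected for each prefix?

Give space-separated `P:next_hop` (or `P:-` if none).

Answer: P0:NH0 P1:NH2

Derivation:
Op 1: best P0=NH1 P1=-
Op 2: best P0=NH1 P1=-
Op 3: best P0=NH0 P1=-
Op 4: best P0=NH0 P1=NH2
Op 5: best P0=NH0 P1=NH2
Op 6: best P0=NH0 P1=NH2
Op 7: best P0=NH0 P1=NH2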